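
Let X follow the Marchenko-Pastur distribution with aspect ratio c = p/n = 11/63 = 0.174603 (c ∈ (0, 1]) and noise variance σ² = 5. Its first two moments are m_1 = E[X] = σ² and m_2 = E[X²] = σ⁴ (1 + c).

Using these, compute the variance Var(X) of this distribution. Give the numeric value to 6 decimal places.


m_1 = E[X] = σ² = 5, so m_1² = 25.
m_2 = E[X²] = σ⁴ (1 + c) = 25 · (1 + 0.174603) = 25 · 1.174603 = 29.365079.
(Note m_2 − m_1² simplifies to c · σ⁴ = 0.174603 · 25.)

Var(X) = m_2 − m_1² = 29.365079 − 25 = 4.365079.


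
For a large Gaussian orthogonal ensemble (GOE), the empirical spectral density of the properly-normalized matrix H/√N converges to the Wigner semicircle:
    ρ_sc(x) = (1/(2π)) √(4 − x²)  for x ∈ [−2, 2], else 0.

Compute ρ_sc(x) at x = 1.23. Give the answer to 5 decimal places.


ρ_sc(x) = (1/(2π)) √(4 − x²). With x = 1.23:
  4 − x² = 4 − (1.23)² = 4 − 1.512900 = 2.487100.
  √(4 − x²) = 1.577054.
  1/(2π) = 0.159155.
  ρ_sc(1.23) = 0.159155 · 1.577054 = 0.250996.

Rounded to 5 decimal places: ρ_sc(1.23) ≈ 0.25100.


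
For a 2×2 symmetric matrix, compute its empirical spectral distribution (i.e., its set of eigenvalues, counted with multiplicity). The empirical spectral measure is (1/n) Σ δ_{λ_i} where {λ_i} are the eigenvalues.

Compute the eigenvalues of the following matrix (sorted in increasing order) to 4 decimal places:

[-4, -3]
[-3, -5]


Since M is real symmetric, both eigenvalues are real; they are the roots of det(λI − M) = λ² − (tr M) λ + det M.
tr M = -4 + (-5) = -9.
det M = (-4)·(-5) − (-3)² = 20 − 9 = 11.
Characteristic polynomial: λ² + 9λ + 11 = 0.
Discriminant Δ = (tr M)² − 4·det M = 81 − 44 = 37; √Δ = 6.082763.
λ = (tr M ± √Δ)/2 = (-9 ± 6.082763)/2, giving (tr M − √Δ)/2 = -7.5414 and (tr M + √Δ)/2 = -1.4586.

Eigenvalues sorted in increasing order: [-7.5414, -1.4586].


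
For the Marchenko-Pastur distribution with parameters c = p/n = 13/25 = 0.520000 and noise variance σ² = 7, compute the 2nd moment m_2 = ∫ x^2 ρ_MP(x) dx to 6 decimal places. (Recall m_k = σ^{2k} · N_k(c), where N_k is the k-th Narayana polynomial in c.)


E[X²] = σ⁴ (1 + c) (second MP moment). With σ² = 7 (so σ⁴ = 49) and c = 13/25 = 0.520000: E[X²] = 49 · (1 + 0.520000) = 49 · 1.520000.

So E[X^2] = 74.480000.


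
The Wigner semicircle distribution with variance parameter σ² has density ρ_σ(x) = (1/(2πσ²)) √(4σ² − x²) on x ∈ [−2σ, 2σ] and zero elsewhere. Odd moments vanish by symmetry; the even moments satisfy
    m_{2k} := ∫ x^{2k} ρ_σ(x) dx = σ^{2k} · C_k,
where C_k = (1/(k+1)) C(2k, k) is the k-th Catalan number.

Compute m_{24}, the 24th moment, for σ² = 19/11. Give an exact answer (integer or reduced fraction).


By the scaled semicircle moment identity, m_{2k} = σ^{2k} · C_k with k = 12.
C_12 = (1/(k+1)) · C(2k, k) = (1/13) · C(24, 12) = (1/13) · 2704156 = 208012.
σ^{2k} = (σ²)^k = (19/11)^12 = 2213314919066161/3138428376721.

Therefore m_{24} = σ^{24} · C_12 = (2213314919066161/3138428376721) · 208012 = 460396062944790281932/3138428376721.


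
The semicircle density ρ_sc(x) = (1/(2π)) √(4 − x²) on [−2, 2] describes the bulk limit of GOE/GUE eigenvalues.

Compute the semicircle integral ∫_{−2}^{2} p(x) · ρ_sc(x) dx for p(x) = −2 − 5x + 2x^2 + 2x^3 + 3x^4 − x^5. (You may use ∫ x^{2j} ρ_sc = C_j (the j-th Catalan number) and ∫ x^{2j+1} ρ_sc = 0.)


Write p(x) = Σ a_i x^i, split into monomials and integrate each against ρ_sc separately.
Using ∫ x^{2j} ρ_sc = C_j = (1/(j+1)) C(2j, j) (Catalan numbers) and ∫ x^{2j+1} ρ_sc = 0 (odd monomials vanish by symmetry):
  i = 0 (even): a_0 · C_{0} = -2 · 1 = -2
  i = 1 (odd): ∫ x^1 ρ_sc = 0 (vanishes)
  i = 2 (even): a_2 · C_{1} = 2 · 1 = 2
  i = 3 (odd): ∫ x^3 ρ_sc = 0 (vanishes)
  i = 4 (even): a_4 · C_{2} = 3 · 2 = 6
  i = 5 (odd): ∫ x^5 ρ_sc = 0 (vanishes)

Summing the contributions: ∫_{−2}^{2} p(x) ρ_sc(x) dx = (-2) + 2 + 6 = 6.


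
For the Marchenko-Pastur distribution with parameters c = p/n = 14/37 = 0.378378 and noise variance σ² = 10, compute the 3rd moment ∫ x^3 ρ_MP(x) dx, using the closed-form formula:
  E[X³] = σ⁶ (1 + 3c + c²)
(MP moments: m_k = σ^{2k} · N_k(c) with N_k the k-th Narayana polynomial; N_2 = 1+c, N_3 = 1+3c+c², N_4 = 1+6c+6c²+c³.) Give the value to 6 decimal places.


E[X³] = σ⁶ (1 + 3c + c²) (third MP moment). With σ² = 10 (so σ⁶ = 1000) and c = 14/37 = 0.378378: E[X³] = 1000 · (1 + 3·0.378378 + (0.378378)²) = 1000 · 2.278305.

So E[X^3] = 2278.305332.


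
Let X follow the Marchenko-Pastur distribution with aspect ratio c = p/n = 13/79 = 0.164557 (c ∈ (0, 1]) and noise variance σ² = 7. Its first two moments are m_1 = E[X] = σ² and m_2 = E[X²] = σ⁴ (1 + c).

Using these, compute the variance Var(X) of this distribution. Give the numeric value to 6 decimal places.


m_1 = E[X] = σ² = 7, so m_1² = 49.
m_2 = E[X²] = σ⁴ (1 + c) = 49 · (1 + 0.164557) = 49 · 1.164557 = 57.063291.
(Note m_2 − m_1² simplifies to c · σ⁴ = 0.164557 · 49.)

Var(X) = m_2 − m_1² = 57.063291 − 49 = 8.063291.


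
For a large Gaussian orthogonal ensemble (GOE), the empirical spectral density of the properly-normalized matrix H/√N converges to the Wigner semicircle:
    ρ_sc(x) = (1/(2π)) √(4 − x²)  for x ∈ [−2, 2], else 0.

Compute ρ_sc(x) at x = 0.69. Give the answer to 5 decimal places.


ρ_sc(x) = (1/(2π)) √(4 − x²). With x = 0.69:
  4 − x² = 4 − (0.69)² = 4 − 0.476100 = 3.523900.
  √(4 − x²) = 1.877205.
  1/(2π) = 0.159155.
  ρ_sc(0.69) = 0.159155 · 1.877205 = 0.298767.

Rounded to 5 decimal places: ρ_sc(0.69) ≈ 0.29877.


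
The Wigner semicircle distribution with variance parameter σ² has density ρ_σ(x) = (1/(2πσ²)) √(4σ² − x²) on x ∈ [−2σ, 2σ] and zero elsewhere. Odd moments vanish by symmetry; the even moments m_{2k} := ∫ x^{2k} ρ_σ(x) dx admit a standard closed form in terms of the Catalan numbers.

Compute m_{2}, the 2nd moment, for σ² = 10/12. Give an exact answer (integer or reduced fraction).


By the scaled semicircle moment identity, m_{2k} = σ^{2k} · C_k with k = 1.
C_1 = (1/(k+1)) · C(2k, k) = (1/2) · C(2, 1) = (1/2) · 2 = 1.
σ^{2k} = (σ²)^k = (10/12)^1 = 5/6.

Therefore m_{2} = σ^{2} · C_1 = (5/6) · 1 = 5/6.


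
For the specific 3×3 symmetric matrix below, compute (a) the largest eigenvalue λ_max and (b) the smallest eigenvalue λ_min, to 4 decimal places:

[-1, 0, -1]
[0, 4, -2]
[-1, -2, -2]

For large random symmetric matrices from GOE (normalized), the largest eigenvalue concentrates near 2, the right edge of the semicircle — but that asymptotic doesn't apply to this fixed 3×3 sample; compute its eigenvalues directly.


Since M is real symmetric, all three eigenvalues are real; they are the roots of det(λI − M) = λ³ − (tr M) λ² + s λ − det M, where s is the sum of the principal 2×2 minors.
tr M = -1 + 4 + (-2) = 1.
s = ((-1)·4 − 0²) + ((-1)·(-2) − (-1)²) + (4·(-2) − (-2)²) = -4 + 1 + (-12) = -15.
det M (expand along row 1) = (-1)·(-12) − 0·(-2) + (-1)·4 = 8.
Characteristic polynomial: λ³ − λ² − 15λ − 8 = 0.
Substitute λ = y + (tr M)/3 = y + 0.333333 to remove the quadratic term: y³ + p·y + q = 0 with p = s − (tr M)²/3 = -15.333333 and q = −2(tr M)³/27 + (tr M)·s/3 − det M = -13.074074.
Three real roots ⇒ use the trigonometric (Viète) form: r = 2√(−p/3) = 4.521553, φ = arccos(3q/(p·r)) = arccos(0.565728) = 0.969480 rad.
y_k = r·cos(φ/3 − 2πk/3) for k = 0, 1, 2 gives y = 4.287503, -0.900238, -3.387264.
λ_k = y_k + 0.333333 gives λ = 4.6208, -0.5669, -3.0539 (check: the sum is 1.0000 = tr M).

Hence λ_max = 4.6208 and λ_min = -3.0539.


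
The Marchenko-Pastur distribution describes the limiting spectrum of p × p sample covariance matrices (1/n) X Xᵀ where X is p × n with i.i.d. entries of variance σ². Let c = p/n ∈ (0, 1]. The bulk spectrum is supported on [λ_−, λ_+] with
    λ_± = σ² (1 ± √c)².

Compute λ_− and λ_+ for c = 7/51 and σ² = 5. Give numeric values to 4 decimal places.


c = 7/51 = 0.137255; √c = 0.370479.
λ_− = σ² (1 − √c)² = 5 · (1 − 0.370479)² = 5 · (0.629521)² = 1.981482.
λ_+ = σ² (1 + √c)² = 5 · (1 + 0.370479)² = 5 · (1.370479)² = 9.391067.

Rounded to 4 decimal places: λ_− ≈ 1.9815, λ_+ ≈ 9.3911.


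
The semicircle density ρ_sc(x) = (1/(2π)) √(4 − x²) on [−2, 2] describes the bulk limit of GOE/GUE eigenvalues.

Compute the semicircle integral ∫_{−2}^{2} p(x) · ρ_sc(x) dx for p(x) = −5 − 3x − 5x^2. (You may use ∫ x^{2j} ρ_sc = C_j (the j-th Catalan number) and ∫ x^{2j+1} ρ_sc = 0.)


Write p(x) = Σ a_i x^i, split into monomials and integrate each against ρ_sc separately.
Using ∫ x^{2j} ρ_sc = C_j = (1/(j+1)) C(2j, j) (Catalan numbers) and ∫ x^{2j+1} ρ_sc = 0 (odd monomials vanish by symmetry):
  i = 0 (even): a_0 · C_{0} = -5 · 1 = -5
  i = 1 (odd): ∫ x^1 ρ_sc = 0 (vanishes)
  i = 2 (even): a_2 · C_{1} = -5 · 1 = -5

Summing the contributions: ∫_{−2}^{2} p(x) ρ_sc(x) dx = (-5) + (-5) = -10.


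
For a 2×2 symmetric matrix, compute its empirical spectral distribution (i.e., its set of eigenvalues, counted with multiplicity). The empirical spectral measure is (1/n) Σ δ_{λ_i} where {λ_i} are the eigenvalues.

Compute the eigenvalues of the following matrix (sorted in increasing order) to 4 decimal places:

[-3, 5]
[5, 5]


Since M is real symmetric, both eigenvalues are real; they are the roots of det(λI − M) = λ² − (tr M) λ + det M.
tr M = -3 + 5 = 2.
det M = (-3)·5 − 5² = -15 − 25 = -40.
Characteristic polynomial: λ² − 2λ − 40 = 0.
Discriminant Δ = (tr M)² − 4·det M = 4 − (-160) = 164; √Δ = 12.806248.
λ = (tr M ± √Δ)/2 = (2 ± 12.806248)/2, giving (tr M − √Δ)/2 = -5.4031 and (tr M + √Δ)/2 = 7.4031.

Eigenvalues sorted in increasing order: [-5.4031, 7.4031].


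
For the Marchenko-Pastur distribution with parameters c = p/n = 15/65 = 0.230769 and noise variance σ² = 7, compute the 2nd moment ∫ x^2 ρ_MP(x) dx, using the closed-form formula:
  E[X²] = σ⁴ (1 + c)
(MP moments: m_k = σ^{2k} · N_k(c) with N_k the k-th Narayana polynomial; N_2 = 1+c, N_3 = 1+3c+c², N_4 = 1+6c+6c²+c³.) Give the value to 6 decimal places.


E[X²] = σ⁴ (1 + c) (second MP moment). With σ² = 7 (so σ⁴ = 49) and c = 15/65 = 0.230769: E[X²] = 49 · (1 + 0.230769) = 49 · 1.230769.

So E[X^2] = 60.307692.


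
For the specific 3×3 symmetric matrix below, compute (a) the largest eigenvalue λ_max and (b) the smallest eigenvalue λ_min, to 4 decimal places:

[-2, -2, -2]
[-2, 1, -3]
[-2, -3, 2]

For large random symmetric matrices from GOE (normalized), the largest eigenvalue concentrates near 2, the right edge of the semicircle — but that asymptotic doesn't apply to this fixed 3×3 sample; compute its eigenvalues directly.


Since M is real symmetric, all three eigenvalues are real; they are the roots of det(λI − M) = λ³ − (tr M) λ² + s λ − det M, where s is the sum of the principal 2×2 minors.
tr M = -2 + 1 + 2 = 1.
s = ((-2)·1 − (-2)²) + ((-2)·2 − (-2)²) + (1·2 − (-3)²) = -6 + (-8) + (-7) = -21.
det M (expand along row 1) = (-2)·(-7) − (-2)·(-10) + (-2)·8 = -22.
Characteristic polynomial: λ³ − λ² − 21λ + 22 = 0.
Substitute λ = y + (tr M)/3 = y + 0.333333 to remove the quadratic term: y³ + p·y + q = 0 with p = s − (tr M)²/3 = -21.333333 and q = −2(tr M)³/27 + (tr M)·s/3 − det M = 14.925926.
Three real roots ⇒ use the trigonometric (Viète) form: r = 2√(−p/3) = 5.333333, φ = arccos(3q/(p·r)) = arccos(-0.393555) = 1.975291 rad.
y_k = r·cos(φ/3 − 2πk/3) for k = 0, 1, 2 gives y = 4.218419, 0.716926, -4.935345.
λ_k = y_k + 0.333333 gives λ = 4.5518, 1.0503, -4.6020 (check: the sum is 1.0000 = tr M).

Hence λ_max = 4.5518 and λ_min = -4.6020.


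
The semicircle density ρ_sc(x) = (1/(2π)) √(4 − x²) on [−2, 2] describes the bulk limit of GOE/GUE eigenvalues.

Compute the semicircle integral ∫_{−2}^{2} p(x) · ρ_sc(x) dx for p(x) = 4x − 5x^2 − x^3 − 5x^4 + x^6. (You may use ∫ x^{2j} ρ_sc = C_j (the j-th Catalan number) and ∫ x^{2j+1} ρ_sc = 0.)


Write p(x) = Σ a_i x^i, split into monomials and integrate each against ρ_sc separately.
Using ∫ x^{2j} ρ_sc = C_j = (1/(j+1)) C(2j, j) (Catalan numbers) and ∫ x^{2j+1} ρ_sc = 0 (odd monomials vanish by symmetry):
  i = 1 (odd): ∫ x^1 ρ_sc = 0 (vanishes)
  i = 2 (even): a_2 · C_{1} = -5 · 1 = -5
  i = 3 (odd): ∫ x^3 ρ_sc = 0 (vanishes)
  i = 4 (even): a_4 · C_{2} = -5 · 2 = -10
  i = 6 (even): a_6 · C_{3} = 1 · 5 = 5

Summing the contributions: ∫_{−2}^{2} p(x) ρ_sc(x) dx = (-5) + (-10) + 5 = -10.


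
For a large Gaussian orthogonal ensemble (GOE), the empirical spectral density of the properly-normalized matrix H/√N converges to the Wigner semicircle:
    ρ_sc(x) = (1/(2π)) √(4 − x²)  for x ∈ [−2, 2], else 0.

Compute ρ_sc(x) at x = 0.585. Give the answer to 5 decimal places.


ρ_sc(x) = (1/(2π)) √(4 − x²). With x = 0.585:
  4 − x² = 4 − (0.585)² = 4 − 0.342225 = 3.657775.
  √(4 − x²) = 1.912531.
  1/(2π) = 0.159155.
  ρ_sc(0.585) = 0.159155 · 1.912531 = 0.304389.

Rounded to 5 decimal places: ρ_sc(0.585) ≈ 0.30439.


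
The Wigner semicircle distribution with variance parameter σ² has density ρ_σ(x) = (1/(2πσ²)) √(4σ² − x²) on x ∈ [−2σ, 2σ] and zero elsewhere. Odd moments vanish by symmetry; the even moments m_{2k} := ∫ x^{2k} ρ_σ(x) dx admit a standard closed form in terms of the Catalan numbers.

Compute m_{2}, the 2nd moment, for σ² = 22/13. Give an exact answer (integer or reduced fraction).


By the scaled semicircle moment identity, m_{2k} = σ^{2k} · C_k with k = 1.
C_1 = (1/(k+1)) · C(2k, k) = (1/2) · C(2, 1) = (1/2) · 2 = 1.
σ^{2k} = (σ²)^k = (22/13)^1 = 22/13.

Therefore m_{2} = σ^{2} · C_1 = (22/13) · 1 = 22/13.


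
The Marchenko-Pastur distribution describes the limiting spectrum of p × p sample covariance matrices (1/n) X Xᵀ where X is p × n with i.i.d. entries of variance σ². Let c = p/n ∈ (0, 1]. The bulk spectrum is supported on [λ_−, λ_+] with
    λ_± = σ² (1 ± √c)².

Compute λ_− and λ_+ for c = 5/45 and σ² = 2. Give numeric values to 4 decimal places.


c = 5/45 = 0.111111; √c = 0.333333.
λ_− = σ² (1 − √c)² = 2 · (1 − 0.333333)² = 2 · (0.666667)² = 0.888889.
λ_+ = σ² (1 + √c)² = 2 · (1 + 0.333333)² = 2 · (1.333333)² = 3.555556.

Rounded to 4 decimal places: λ_− ≈ 0.8889, λ_+ ≈ 3.5556.


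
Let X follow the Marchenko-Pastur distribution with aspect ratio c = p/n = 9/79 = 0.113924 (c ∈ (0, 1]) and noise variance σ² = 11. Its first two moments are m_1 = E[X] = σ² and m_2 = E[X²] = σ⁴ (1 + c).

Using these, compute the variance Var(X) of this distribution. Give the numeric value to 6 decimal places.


m_1 = E[X] = σ² = 11, so m_1² = 121.
m_2 = E[X²] = σ⁴ (1 + c) = 121 · (1 + 0.113924) = 121 · 1.113924 = 134.784810.
(Note m_2 − m_1² simplifies to c · σ⁴ = 0.113924 · 121.)

Var(X) = m_2 − m_1² = 134.784810 − 121 = 13.784810.


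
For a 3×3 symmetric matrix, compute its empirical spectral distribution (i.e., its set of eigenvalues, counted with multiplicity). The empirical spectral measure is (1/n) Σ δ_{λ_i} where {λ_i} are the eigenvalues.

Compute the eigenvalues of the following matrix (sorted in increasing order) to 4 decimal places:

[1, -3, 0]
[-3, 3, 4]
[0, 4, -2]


Since M is real symmetric, all three eigenvalues are real; they are the roots of det(λI − M) = λ³ − (tr M) λ² + s λ − det M, where s is the sum of the principal 2×2 minors.
tr M = 1 + 3 + (-2) = 2.
s = (1·3 − (-3)²) + (1·(-2) − 0²) + (3·(-2) − 4²) = -6 + (-2) + (-22) = -30.
det M (expand along row 1) = 1·(-22) − (-3)·6 + 0·(-12) = -4.
Characteristic polynomial: λ³ − 2λ² − 30λ + 4 = 0.
Substitute λ = y + (tr M)/3 = y + 0.666667 to remove the quadratic term: y³ + p·y + q = 0 with p = s − (tr M)²/3 = -31.333333 and q = −2(tr M)³/27 + (tr M)·s/3 − det M = -16.592593.
Three real roots ⇒ use the trigonometric (Viète) form: r = 2√(−p/3) = 6.463573, φ = arccos(3q/(p·r)) = arccos(0.245785) = 1.322466 rad.
y_k = r·cos(φ/3 − 2πk/3) for k = 0, 1, 2 gives y = 5.845663, -0.534422, -5.311241.
λ_k = y_k + 0.666667 gives λ = 6.5123, 0.1322, -4.6446 (check: the sum is 2.0000 = tr M).

Eigenvalues sorted in increasing order: [-4.6446, 0.1322, 6.5123].


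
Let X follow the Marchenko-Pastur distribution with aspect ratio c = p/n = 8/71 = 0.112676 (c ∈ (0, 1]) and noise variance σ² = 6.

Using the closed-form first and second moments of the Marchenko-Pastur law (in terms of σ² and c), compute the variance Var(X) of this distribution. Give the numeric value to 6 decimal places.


Recall the MP moments m_1 = E[X] = σ² and m_2 = E[X²] = σ⁴ (1 + c).
m_1 = E[X] = σ² = 6, so m_1² = 36.
m_2 = E[X²] = σ⁴ (1 + c) = 36 · (1 + 0.112676) = 36 · 1.112676 = 40.056338.
(Note m_2 − m_1² simplifies to c · σ⁴ = 0.112676 · 36.)

Var(X) = m_2 − m_1² = 40.056338 − 36 = 4.056338.


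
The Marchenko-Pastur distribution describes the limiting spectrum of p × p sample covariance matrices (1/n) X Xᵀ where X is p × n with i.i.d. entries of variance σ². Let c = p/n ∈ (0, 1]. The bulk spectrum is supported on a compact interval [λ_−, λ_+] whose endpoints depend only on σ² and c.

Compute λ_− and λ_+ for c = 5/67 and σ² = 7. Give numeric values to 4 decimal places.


c = 5/67 = 0.074627; √c = 0.273179.
λ_− = σ² (1 − √c)² = 7 · (1 − 0.273179)² = 7 · (0.726821)² = 3.697880.
λ_+ = σ² (1 + √c)² = 7 · (1 + 0.273179)² = 7 · (1.273179)² = 11.346897.

Rounded to 4 decimal places: λ_− ≈ 3.6979, λ_+ ≈ 11.3469.


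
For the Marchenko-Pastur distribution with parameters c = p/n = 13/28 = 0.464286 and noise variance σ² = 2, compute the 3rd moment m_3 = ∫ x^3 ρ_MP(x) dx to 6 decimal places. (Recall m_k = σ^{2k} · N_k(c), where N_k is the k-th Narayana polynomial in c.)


E[X³] = σ⁶ (1 + 3c + c²) (third MP moment). With σ² = 2 (so σ⁶ = 8) and c = 13/28 = 0.464286: E[X³] = 8 · (1 + 3·0.464286 + (0.464286)²) = 8 · 2.608418.

So E[X^3] = 20.867347.


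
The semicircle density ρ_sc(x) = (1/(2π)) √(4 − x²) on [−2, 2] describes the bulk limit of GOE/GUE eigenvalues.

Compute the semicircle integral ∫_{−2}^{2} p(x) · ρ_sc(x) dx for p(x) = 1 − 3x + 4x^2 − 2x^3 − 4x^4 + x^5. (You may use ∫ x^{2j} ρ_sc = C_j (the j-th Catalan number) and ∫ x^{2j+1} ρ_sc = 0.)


Write p(x) = Σ a_i x^i, split into monomials and integrate each against ρ_sc separately.
Using ∫ x^{2j} ρ_sc = C_j = (1/(j+1)) C(2j, j) (Catalan numbers) and ∫ x^{2j+1} ρ_sc = 0 (odd monomials vanish by symmetry):
  i = 0 (even): a_0 · C_{0} = 1 · 1 = 1
  i = 1 (odd): ∫ x^1 ρ_sc = 0 (vanishes)
  i = 2 (even): a_2 · C_{1} = 4 · 1 = 4
  i = 3 (odd): ∫ x^3 ρ_sc = 0 (vanishes)
  i = 4 (even): a_4 · C_{2} = -4 · 2 = -8
  i = 5 (odd): ∫ x^5 ρ_sc = 0 (vanishes)

Summing the contributions: ∫_{−2}^{2} p(x) ρ_sc(x) dx = 1 + 4 + (-8) = -3.


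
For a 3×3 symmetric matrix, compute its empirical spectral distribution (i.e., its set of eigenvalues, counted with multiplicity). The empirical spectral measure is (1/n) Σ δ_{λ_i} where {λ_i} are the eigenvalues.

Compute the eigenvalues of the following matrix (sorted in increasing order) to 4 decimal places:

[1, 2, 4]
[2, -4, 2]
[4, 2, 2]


Since M is real symmetric, all three eigenvalues are real; they are the roots of det(λI − M) = λ³ − (tr M) λ² + s λ − det M, where s is the sum of the principal 2×2 minors.
tr M = 1 + (-4) + 2 = -1.
s = (1·(-4) − 2²) + (1·2 − 4²) + ((-4)·2 − 2²) = -8 + (-14) + (-12) = -34.
det M (expand along row 1) = 1·(-12) − 2·(-4) + 4·20 = 76.
Characteristic polynomial: λ³ + λ² − 34λ − 76 = 0.
Substitute λ = y + (tr M)/3 = y − 0.333333 to remove the quadratic term: y³ + p·y + q = 0 with p = s − (tr M)²/3 = -34.333333 and q = −2(tr M)³/27 + (tr M)·s/3 − det M = -64.592593.
Three real roots ⇒ use the trigonometric (Viète) form: r = 2√(−p/3) = 6.765928, φ = arccos(3q/(p·r)) = arccos(0.834182) = 0.584149 rad.
y_k = r·cos(φ/3 − 2πk/3) for k = 0, 1, 2 gives y = 6.638069, -2.185297, -4.452772.
λ_k = y_k − 0.333333 gives λ = 6.3047, -2.5186, -4.7861 (check: the sum is -1.0000 = tr M).

Eigenvalues sorted in increasing order: [-4.7861, -2.5186, 6.3047].


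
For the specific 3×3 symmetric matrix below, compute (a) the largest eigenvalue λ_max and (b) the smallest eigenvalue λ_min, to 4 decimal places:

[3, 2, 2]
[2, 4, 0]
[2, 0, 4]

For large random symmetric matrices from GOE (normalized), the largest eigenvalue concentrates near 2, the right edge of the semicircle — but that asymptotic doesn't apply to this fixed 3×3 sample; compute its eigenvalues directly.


Since M is real symmetric, all three eigenvalues are real; they are the roots of det(λI − M) = λ³ − (tr M) λ² + s λ − det M, where s is the sum of the principal 2×2 minors.
tr M = 3 + 4 + 4 = 11.
s = (3·4 − 2²) + (3·4 − 2²) + (4·4 − 0²) = 8 + 8 + 16 = 32.
det M (expand along row 1) = 3·16 − 2·8 + 2·(-8) = 16.
Characteristic polynomial: λ³ − 11λ² + 32λ − 16 = 0.
Substitute λ = y + (tr M)/3 = y + 3.666667 to remove the quadratic term: y³ + p·y + q = 0 with p = s − (tr M)²/3 = -8.333333 and q = −2(tr M)³/27 + (tr M)·s/3 − det M = 2.740741.
Three real roots ⇒ use the trigonometric (Viète) form: r = 2√(−p/3) = 3.333333, φ = arccos(3q/(p·r)) = arccos(-0.296000) = 1.871299 rad.
y_k = r·cos(φ/3 − 2πk/3) for k = 0, 1, 2 gives y = 2.705615, 0.333333, -3.038948.
λ_k = y_k + 3.666667 gives λ = 6.3723, 4.0000, 0.6277 (check: the sum is 11.0000 = tr M).

Hence λ_max = 6.3723 and λ_min = 0.6277.


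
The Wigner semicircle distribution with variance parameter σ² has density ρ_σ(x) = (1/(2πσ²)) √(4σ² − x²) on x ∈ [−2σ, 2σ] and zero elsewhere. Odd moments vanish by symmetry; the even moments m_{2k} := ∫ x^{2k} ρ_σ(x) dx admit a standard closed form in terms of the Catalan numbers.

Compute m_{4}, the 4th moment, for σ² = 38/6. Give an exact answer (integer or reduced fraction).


By the scaled semicircle moment identity, m_{2k} = σ^{2k} · C_k with k = 2.
C_2 = (1/(k+1)) · C(2k, k) = (1/3) · C(4, 2) = (1/3) · 6 = 2.
σ^{2k} = (σ²)^k = (38/6)^2 = 361/9.

Therefore m_{4} = σ^{4} · C_2 = (361/9) · 2 = 722/9.


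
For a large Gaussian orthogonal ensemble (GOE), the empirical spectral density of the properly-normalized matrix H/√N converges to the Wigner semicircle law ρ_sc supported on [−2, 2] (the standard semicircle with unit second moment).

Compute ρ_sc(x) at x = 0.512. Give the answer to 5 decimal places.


ρ_sc(x) = (1/(2π)) √(4 − x²). With x = 0.512:
  4 − x² = 4 − (0.512)² = 4 − 0.262144 = 3.737856.
  √(4 − x²) = 1.933354.
  1/(2π) = 0.159155.
  ρ_sc(0.512) = 0.159155 · 1.933354 = 0.307703.

Rounded to 5 decimal places: ρ_sc(0.512) ≈ 0.30770.


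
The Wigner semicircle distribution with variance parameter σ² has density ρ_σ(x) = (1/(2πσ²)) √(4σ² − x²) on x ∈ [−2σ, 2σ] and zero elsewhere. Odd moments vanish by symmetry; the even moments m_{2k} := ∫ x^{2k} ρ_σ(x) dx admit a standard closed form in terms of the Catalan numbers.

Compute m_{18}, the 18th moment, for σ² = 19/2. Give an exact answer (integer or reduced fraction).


By the scaled semicircle moment identity, m_{2k} = σ^{2k} · C_k with k = 9.
C_9 = (1/(k+1)) · C(2k, k) = (1/10) · C(18, 9) = (1/10) · 48620 = 4862.
σ^{2k} = (σ²)^k = (19/2)^9 = 322687697779/512.

Therefore m_{18} = σ^{18} · C_9 = (322687697779/512) · 4862 = 784453793300749/256.


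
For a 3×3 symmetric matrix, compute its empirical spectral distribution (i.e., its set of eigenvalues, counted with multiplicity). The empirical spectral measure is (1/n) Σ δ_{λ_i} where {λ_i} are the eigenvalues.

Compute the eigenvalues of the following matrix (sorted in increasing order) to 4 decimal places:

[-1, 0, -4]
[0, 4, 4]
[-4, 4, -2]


Since M is real symmetric, all three eigenvalues are real; they are the roots of det(λI − M) = λ³ − (tr M) λ² + s λ − det M, where s is the sum of the principal 2×2 minors.
tr M = -1 + 4 + (-2) = 1.
s = ((-1)·4 − 0²) + ((-1)·(-2) − (-4)²) + (4·(-2) − 4²) = -4 + (-14) + (-24) = -42.
det M (expand along row 1) = (-1)·(-24) − 0·16 + (-4)·16 = -40.
Characteristic polynomial: λ³ − λ² − 42λ + 40 = 0.
Substitute λ = y + (tr M)/3 = y + 0.333333 to remove the quadratic term: y³ + p·y + q = 0 with p = s − (tr M)²/3 = -42.333333 and q = −2(tr M)³/27 + (tr M)·s/3 − det M = 25.925926.
Three real roots ⇒ use the trigonometric (Viète) form: r = 2√(−p/3) = 7.512952, φ = arccos(3q/(p·r)) = arccos(-0.244547) = 1.817849 rad.
y_k = r·cos(φ/3 − 2πk/3) for k = 0, 1, 2 gives y = 6.175358, 0.617999, -6.793357.
λ_k = y_k + 0.333333 gives λ = 6.5087, 0.9513, -6.4600 (check: the sum is 1.0000 = tr M).

Eigenvalues sorted in increasing order: [-6.4600, 0.9513, 6.5087].


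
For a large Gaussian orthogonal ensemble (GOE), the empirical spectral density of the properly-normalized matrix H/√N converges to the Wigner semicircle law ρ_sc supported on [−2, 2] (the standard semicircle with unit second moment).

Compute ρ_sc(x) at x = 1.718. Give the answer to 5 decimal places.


ρ_sc(x) = (1/(2π)) √(4 − x²). With x = 1.718:
  4 − x² = 4 − (1.718)² = 4 − 2.951524 = 1.048476.
  √(4 − x²) = 1.023951.
  1/(2π) = 0.159155.
  ρ_sc(1.718) = 0.159155 · 1.023951 = 0.162967.

Rounded to 5 decimal places: ρ_sc(1.718) ≈ 0.16297.


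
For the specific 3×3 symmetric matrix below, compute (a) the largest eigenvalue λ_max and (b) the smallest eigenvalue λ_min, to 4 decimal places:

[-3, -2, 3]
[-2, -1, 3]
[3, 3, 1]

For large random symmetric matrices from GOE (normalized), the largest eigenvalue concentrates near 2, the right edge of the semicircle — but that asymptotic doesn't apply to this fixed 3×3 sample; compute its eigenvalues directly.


Since M is real symmetric, all three eigenvalues are real; they are the roots of det(λI − M) = λ³ − (tr M) λ² + s λ − det M, where s is the sum of the principal 2×2 minors.
tr M = -3 + (-1) + 1 = -3.
s = ((-3)·(-1) − (-2)²) + ((-3)·1 − 3²) + ((-1)·1 − 3²) = -1 + (-12) + (-10) = -23.
det M (expand along row 1) = (-3)·(-10) − (-2)·(-11) + 3·(-3) = -1.
Characteristic polynomial: λ³ + 3λ² − 23λ + 1 = 0.
Substitute λ = y + (tr M)/3 = y − 1.000000 to remove the quadratic term: y³ + p·y + q = 0 with p = s − (tr M)²/3 = -26.000000 and q = −2(tr M)³/27 + (tr M)·s/3 − det M = 26.000000.
Three real roots ⇒ use the trigonometric (Viète) form: r = 2√(−p/3) = 5.887841, φ = arccos(3q/(p·r)) = arccos(-0.509525) = 2.105429 rad.
y_k = r·cos(φ/3 − 2πk/3) for k = 0, 1, 2 gives y = 4.496398, 1.043731, -5.540129.
λ_k = y_k − 1.000000 gives λ = 3.4964, 0.0437, -6.5401 (check: the sum is -3.0000 = tr M).

Hence λ_max = 3.4964 and λ_min = -6.5401.


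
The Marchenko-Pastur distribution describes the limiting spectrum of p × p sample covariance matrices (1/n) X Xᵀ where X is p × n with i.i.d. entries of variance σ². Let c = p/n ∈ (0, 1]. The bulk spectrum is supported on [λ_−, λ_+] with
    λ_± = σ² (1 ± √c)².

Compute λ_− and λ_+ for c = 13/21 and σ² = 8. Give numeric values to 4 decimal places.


c = 13/21 = 0.619048; √c = 0.786796.
λ_− = σ² (1 − √c)² = 8 · (1 − 0.786796)² = 8 · (0.213204)² = 0.363648.
λ_+ = σ² (1 + √c)² = 8 · (1 + 0.786796)² = 8 · (1.786796)² = 25.541114.

Rounded to 4 decimal places: λ_− ≈ 0.3636, λ_+ ≈ 25.5411.


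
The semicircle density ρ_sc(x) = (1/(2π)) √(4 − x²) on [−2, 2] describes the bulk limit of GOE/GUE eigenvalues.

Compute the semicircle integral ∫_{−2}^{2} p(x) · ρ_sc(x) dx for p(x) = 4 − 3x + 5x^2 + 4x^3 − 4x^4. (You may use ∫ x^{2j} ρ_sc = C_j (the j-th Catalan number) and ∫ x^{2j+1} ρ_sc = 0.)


Write p(x) = Σ a_i x^i, split into monomials and integrate each against ρ_sc separately.
Using ∫ x^{2j} ρ_sc = C_j = (1/(j+1)) C(2j, j) (Catalan numbers) and ∫ x^{2j+1} ρ_sc = 0 (odd monomials vanish by symmetry):
  i = 0 (even): a_0 · C_{0} = 4 · 1 = 4
  i = 1 (odd): ∫ x^1 ρ_sc = 0 (vanishes)
  i = 2 (even): a_2 · C_{1} = 5 · 1 = 5
  i = 3 (odd): ∫ x^3 ρ_sc = 0 (vanishes)
  i = 4 (even): a_4 · C_{2} = -4 · 2 = -8

Summing the contributions: ∫_{−2}^{2} p(x) ρ_sc(x) dx = 4 + 5 + (-8) = 1.


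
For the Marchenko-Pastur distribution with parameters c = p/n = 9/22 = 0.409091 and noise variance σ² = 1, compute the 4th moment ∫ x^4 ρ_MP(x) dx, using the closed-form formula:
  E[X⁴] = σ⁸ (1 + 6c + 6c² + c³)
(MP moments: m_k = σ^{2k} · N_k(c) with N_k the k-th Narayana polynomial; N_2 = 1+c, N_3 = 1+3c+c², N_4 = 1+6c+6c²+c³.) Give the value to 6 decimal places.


E[X⁴] = σ⁸ (1 + 6c + 6c² + c³) (fourth MP moment). With σ² = 1 (so σ⁸ = 1) and c = 9/22 = 0.409091: E[X⁴] = 1 · (1 + 6·0.409091 + 6·(0.409091)² + (0.409091)³) = 1 · 4.527141.

So E[X^4] = 4.527141.


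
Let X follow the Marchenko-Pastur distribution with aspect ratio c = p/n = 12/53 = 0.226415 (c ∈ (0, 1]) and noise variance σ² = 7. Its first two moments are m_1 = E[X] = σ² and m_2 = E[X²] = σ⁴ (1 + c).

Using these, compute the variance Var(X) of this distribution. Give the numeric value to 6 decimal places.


m_1 = E[X] = σ² = 7, so m_1² = 49.
m_2 = E[X²] = σ⁴ (1 + c) = 49 · (1 + 0.226415) = 49 · 1.226415 = 60.094340.
(Note m_2 − m_1² simplifies to c · σ⁴ = 0.226415 · 49.)

Var(X) = m_2 − m_1² = 60.094340 − 49 = 11.094340.


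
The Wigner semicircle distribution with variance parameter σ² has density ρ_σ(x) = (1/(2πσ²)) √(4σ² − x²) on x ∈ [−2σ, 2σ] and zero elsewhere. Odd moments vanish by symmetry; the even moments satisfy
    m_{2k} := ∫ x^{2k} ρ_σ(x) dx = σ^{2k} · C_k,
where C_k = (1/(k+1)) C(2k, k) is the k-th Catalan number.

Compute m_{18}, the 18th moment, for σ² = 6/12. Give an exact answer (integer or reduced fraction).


By the scaled semicircle moment identity, m_{2k} = σ^{2k} · C_k with k = 9.
C_9 = (1/(k+1)) · C(2k, k) = (1/10) · C(18, 9) = (1/10) · 48620 = 4862.
σ^{2k} = (σ²)^k = (6/12)^9 = 1/512.

Therefore m_{18} = σ^{18} · C_9 = (1/512) · 4862 = 2431/256.


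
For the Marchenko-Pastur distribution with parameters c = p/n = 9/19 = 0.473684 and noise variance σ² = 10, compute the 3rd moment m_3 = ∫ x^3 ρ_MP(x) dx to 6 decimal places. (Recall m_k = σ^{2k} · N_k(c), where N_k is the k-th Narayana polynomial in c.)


E[X³] = σ⁶ (1 + 3c + c²) (third MP moment). With σ² = 10 (so σ⁶ = 1000) and c = 9/19 = 0.473684: E[X³] = 1000 · (1 + 3·0.473684 + (0.473684)²) = 1000 · 2.645429.

So E[X^3] = 2645.429363.


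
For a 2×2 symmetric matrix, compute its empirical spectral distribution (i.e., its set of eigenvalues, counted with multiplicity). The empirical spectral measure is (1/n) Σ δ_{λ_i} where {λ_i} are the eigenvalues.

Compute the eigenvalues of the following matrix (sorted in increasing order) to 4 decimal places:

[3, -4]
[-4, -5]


Since M is real symmetric, both eigenvalues are real; they are the roots of det(λI − M) = λ² − (tr M) λ + det M.
tr M = 3 + (-5) = -2.
det M = 3·(-5) − (-4)² = -15 − 16 = -31.
Characteristic polynomial: λ² + 2λ − 31 = 0.
Discriminant Δ = (tr M)² − 4·det M = 4 − (-124) = 128; √Δ = 11.313708.
λ = (tr M ± √Δ)/2 = (-2 ± 11.313708)/2, giving (tr M − √Δ)/2 = -6.6569 and (tr M + √Δ)/2 = 4.6569.

Eigenvalues sorted in increasing order: [-6.6569, 4.6569].


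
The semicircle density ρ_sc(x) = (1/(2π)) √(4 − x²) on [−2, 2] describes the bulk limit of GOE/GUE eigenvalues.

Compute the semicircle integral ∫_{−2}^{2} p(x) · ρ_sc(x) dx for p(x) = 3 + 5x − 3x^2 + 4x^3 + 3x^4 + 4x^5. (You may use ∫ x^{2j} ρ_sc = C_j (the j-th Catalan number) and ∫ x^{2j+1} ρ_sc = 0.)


Write p(x) = Σ a_i x^i, split into monomials and integrate each against ρ_sc separately.
Using ∫ x^{2j} ρ_sc = C_j = (1/(j+1)) C(2j, j) (Catalan numbers) and ∫ x^{2j+1} ρ_sc = 0 (odd monomials vanish by symmetry):
  i = 0 (even): a_0 · C_{0} = 3 · 1 = 3
  i = 1 (odd): ∫ x^1 ρ_sc = 0 (vanishes)
  i = 2 (even): a_2 · C_{1} = -3 · 1 = -3
  i = 3 (odd): ∫ x^3 ρ_sc = 0 (vanishes)
  i = 4 (even): a_4 · C_{2} = 3 · 2 = 6
  i = 5 (odd): ∫ x^5 ρ_sc = 0 (vanishes)

Summing the contributions: ∫_{−2}^{2} p(x) ρ_sc(x) dx = 3 + (-3) + 6 = 6.


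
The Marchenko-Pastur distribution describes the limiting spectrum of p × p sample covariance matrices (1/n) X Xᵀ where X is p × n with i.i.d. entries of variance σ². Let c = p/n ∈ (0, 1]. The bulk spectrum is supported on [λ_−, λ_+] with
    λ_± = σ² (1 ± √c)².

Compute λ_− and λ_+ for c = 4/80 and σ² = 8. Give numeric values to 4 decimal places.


c = 4/80 = 0.050000; √c = 0.223607.
λ_− = σ² (1 − √c)² = 8 · (1 − 0.223607)² = 8 · (0.776393)² = 4.822291.
λ_+ = σ² (1 + √c)² = 8 · (1 + 0.223607)² = 8 · (1.223607)² = 11.977709.

Rounded to 4 decimal places: λ_− ≈ 4.8223, λ_+ ≈ 11.9777.


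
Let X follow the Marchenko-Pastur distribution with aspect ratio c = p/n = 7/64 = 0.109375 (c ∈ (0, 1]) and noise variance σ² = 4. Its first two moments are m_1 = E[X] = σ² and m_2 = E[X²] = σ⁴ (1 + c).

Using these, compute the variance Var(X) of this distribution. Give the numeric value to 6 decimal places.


m_1 = E[X] = σ² = 4, so m_1² = 16.
m_2 = E[X²] = σ⁴ (1 + c) = 16 · (1 + 0.109375) = 16 · 1.109375 = 17.750000.
(Note m_2 − m_1² simplifies to c · σ⁴ = 0.109375 · 16.)

Var(X) = m_2 − m_1² = 17.750000 − 16 = 1.750000.


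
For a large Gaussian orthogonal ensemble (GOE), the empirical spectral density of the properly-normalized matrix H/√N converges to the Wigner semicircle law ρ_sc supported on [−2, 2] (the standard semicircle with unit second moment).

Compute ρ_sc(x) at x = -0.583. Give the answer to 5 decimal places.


ρ_sc(x) = (1/(2π)) √(4 − x²). With x = -0.583:
  4 − x² = 4 − (-0.583)² = 4 − 0.339889 = 3.660111.
  √(4 − x²) = 1.913142.
  1/(2π) = 0.159155.
  ρ_sc(-0.583) = 0.159155 · 1.913142 = 0.304486.

Rounded to 5 decimal places: ρ_sc(-0.583) ≈ 0.30449.


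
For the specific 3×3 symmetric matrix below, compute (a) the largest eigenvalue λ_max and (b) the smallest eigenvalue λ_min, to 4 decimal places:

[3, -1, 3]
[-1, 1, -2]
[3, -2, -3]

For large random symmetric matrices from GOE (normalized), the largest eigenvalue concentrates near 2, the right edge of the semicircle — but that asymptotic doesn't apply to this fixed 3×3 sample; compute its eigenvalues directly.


Since M is real symmetric, all three eigenvalues are real; they are the roots of det(λI − M) = λ³ − (tr M) λ² + s λ − det M, where s is the sum of the principal 2×2 minors.
tr M = 3 + 1 + (-3) = 1.
s = (3·1 − (-1)²) + (3·(-3) − 3²) + (1·(-3) − (-2)²) = 2 + (-18) + (-7) = -23.
det M (expand along row 1) = 3·(-7) − (-1)·9 + 3·(-1) = -15.
Characteristic polynomial: λ³ − λ² − 23λ + 15 = 0.
Substitute λ = y + (tr M)/3 = y + 0.333333 to remove the quadratic term: y³ + p·y + q = 0 with p = s − (tr M)²/3 = -23.333333 and q = −2(tr M)³/27 + (tr M)·s/3 − det M = 7.259259.
Three real roots ⇒ use the trigonometric (Viète) form: r = 2√(−p/3) = 5.577734, φ = arccos(3q/(p·r)) = arccos(-0.167332) = 1.738919 rad.
y_k = r·cos(φ/3 − 2πk/3) for k = 0, 1, 2 gives y = 4.666667, 0.312418, -4.979085.
λ_k = y_k + 0.333333 gives λ = 5.0000, 0.6458, -4.6458 (check: the sum is 1.0000 = tr M).

Hence λ_max = 5.0000 and λ_min = -4.6458.


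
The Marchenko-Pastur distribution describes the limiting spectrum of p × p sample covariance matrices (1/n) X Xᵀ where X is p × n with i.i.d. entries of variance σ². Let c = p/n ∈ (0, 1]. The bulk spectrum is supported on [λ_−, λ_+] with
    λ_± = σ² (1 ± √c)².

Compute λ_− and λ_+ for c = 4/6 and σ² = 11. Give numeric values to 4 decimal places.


c = 4/6 = 0.666667; √c = 0.816497.
λ_− = σ² (1 − √c)² = 11 · (1 − 0.816497)² = 11 · (0.183503)² = 0.370409.
λ_+ = σ² (1 + √c)² = 11 · (1 + 0.816497)² = 11 · (1.816497)² = 36.296258.

Rounded to 4 decimal places: λ_− ≈ 0.3704, λ_+ ≈ 36.2963.


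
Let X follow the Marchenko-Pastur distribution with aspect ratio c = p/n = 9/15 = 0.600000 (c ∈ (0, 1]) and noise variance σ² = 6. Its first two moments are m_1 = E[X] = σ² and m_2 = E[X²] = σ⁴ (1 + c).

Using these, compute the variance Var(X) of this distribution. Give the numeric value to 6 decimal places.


m_1 = E[X] = σ² = 6, so m_1² = 36.
m_2 = E[X²] = σ⁴ (1 + c) = 36 · (1 + 0.600000) = 36 · 1.600000 = 57.600000.
(Note m_2 − m_1² simplifies to c · σ⁴ = 0.600000 · 36.)

Var(X) = m_2 − m_1² = 57.600000 − 36 = 21.600000.


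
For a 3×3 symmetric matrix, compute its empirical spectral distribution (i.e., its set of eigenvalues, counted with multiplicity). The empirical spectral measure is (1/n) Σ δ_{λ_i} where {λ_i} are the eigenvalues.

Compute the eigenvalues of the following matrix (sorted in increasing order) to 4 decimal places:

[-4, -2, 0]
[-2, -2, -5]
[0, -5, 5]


Since M is real symmetric, all three eigenvalues are real; they are the roots of det(λI − M) = λ³ − (tr M) λ² + s λ − det M, where s is the sum of the principal 2×2 minors.
tr M = -4 + (-2) + 5 = -1.
s = ((-4)·(-2) − (-2)²) + ((-4)·5 − 0²) + ((-2)·5 − (-5)²) = 4 + (-20) + (-35) = -51.
det M (expand along row 1) = (-4)·(-35) − (-2)·(-10) + 0·10 = 120.
Characteristic polynomial: λ³ + λ² − 51λ − 120 = 0.
Substitute λ = y + (tr M)/3 = y − 0.333333 to remove the quadratic term: y³ + p·y + q = 0 with p = s − (tr M)²/3 = -51.333333 and q = −2(tr M)³/27 + (tr M)·s/3 − det M = -102.925926.
Three real roots ⇒ use the trigonometric (Viète) form: r = 2√(−p/3) = 8.273116, φ = arccos(3q/(p·r)) = arccos(0.727072) = 0.756749 rad.
y_k = r·cos(φ/3 − 2πk/3) for k = 0, 1, 2 gives y = 8.011300, -2.217456, -5.793844.
λ_k = y_k − 0.333333 gives λ = 7.6780, -2.5508, -6.1272 (check: the sum is -1.0000 = tr M).

Eigenvalues sorted in increasing order: [-6.1272, -2.5508, 7.6780].


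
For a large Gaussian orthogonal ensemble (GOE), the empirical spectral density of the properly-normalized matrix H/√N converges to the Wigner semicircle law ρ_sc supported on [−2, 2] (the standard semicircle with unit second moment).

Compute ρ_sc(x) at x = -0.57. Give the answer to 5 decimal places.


ρ_sc(x) = (1/(2π)) √(4 − x²). With x = -0.57:
  4 − x² = 4 − (-0.57)² = 4 − 0.324900 = 3.675100.
  √(4 − x²) = 1.917055.
  1/(2π) = 0.159155.
  ρ_sc(-0.57) = 0.159155 · 1.917055 = 0.305109.

Rounded to 5 decimal places: ρ_sc(-0.57) ≈ 0.30511.


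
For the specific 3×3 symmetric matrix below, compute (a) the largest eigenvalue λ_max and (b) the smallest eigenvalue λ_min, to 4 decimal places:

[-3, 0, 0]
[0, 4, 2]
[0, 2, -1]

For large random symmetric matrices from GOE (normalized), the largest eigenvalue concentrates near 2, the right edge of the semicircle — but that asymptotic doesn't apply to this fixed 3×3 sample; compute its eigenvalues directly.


Since M is real symmetric, all three eigenvalues are real; they are the roots of det(λI − M) = λ³ − (tr M) λ² + s λ − det M, where s is the sum of the principal 2×2 minors.
tr M = -3 + 4 + (-1) = 0.
s = ((-3)·4 − 0²) + ((-3)·(-1) − 0²) + (4·(-1) − 2²) = -12 + 3 + (-8) = -17.
det M (expand along row 1) = (-3)·(-8) − 0·0 + 0·0 = 24.
Characteristic polynomial: λ³ − 17λ − 24 = 0.
Substitute λ = y + (tr M)/3 = y + 0.000000 to remove the quadratic term: y³ + p·y + q = 0 with p = s − (tr M)²/3 = -17.000000 and q = −2(tr M)³/27 + (tr M)·s/3 − det M = -24.000000.
Three real roots ⇒ use the trigonometric (Viète) form: r = 2√(−p/3) = 4.760952, φ = arccos(3q/(p·r)) = arccos(0.889590) = 0.474350 rad.
y_k = r·cos(φ/3 − 2πk/3) for k = 0, 1, 2 gives y = 4.701562, -1.701562, -3.000000.
λ_k = y_k + 0.000000 gives λ = 4.7016, -1.7016, -3.0000 (check: the sum is 0.0000 = tr M).

Hence λ_max = 4.7016 and λ_min = -3.0000.
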